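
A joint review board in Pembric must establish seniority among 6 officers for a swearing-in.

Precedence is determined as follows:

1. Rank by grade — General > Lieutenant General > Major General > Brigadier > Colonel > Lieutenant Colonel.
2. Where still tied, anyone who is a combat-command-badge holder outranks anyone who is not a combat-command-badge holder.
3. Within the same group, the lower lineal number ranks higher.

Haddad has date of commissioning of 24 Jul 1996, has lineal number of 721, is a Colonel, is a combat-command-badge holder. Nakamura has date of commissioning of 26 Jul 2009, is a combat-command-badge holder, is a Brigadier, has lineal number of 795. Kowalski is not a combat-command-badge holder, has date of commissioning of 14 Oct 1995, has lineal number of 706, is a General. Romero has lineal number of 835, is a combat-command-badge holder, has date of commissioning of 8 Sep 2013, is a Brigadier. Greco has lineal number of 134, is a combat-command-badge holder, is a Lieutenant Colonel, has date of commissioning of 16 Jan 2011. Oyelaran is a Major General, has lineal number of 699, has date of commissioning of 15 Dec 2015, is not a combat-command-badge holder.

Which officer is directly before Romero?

Nakamura

By grade: Kowalski (General); then Oyelaran (Major General); then Nakamura and Romero (Brigadier); then Haddad (Colonel); then Greco (Lieutenant Colonel).
Nakamura and Romero are each a combat-command-badge holder, so the next rule applies.
Among Nakamura and Romero, by lineal number (lower first): Nakamura (795) before Romero (835).
Order: Kowalski, Oyelaran, Nakamura, Romero, Haddad, Greco.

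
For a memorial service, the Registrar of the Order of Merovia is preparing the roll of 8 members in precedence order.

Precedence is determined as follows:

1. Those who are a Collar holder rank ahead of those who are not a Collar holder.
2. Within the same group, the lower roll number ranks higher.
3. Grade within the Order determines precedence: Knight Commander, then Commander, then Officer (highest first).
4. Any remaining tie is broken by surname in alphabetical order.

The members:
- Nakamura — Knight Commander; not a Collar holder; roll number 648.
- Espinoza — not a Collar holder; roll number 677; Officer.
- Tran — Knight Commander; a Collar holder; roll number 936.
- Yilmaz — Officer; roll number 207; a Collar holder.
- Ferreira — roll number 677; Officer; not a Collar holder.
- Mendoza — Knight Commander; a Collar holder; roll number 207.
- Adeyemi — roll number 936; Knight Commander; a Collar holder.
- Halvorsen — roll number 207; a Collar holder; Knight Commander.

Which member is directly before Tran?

By the first rule: Halvorsen, Mendoza, Yilmaz, Adeyemi and Tran (each a Collar holder); then Nakamura, Espinoza and Ferreira (each not a Collar holder).
Among Halvorsen, Mendoza, Yilmaz, Adeyemi and Tran, by roll number (lower first): Halvorsen, Mendoza and Yilmaz (207) before Adeyemi and Tran (936).
Among Halvorsen, Mendoza and Yilmaz, by grade within the Order: Halvorsen and Mendoza (Knight Commander) before Yilmaz (Officer).
Among Halvorsen and Mendoza, alphabetically by surname: Halvorsen before Mendoza.
Adeyemi and Tran are each Knight Commander, so the next rule applies.
Among Adeyemi and Tran, alphabetically by surname: Adeyemi before Tran.
Among Nakamura, Espinoza and Ferreira, by roll number (lower first): Nakamura (648) before Espinoza and Ferreira (677).
Espinoza and Ferreira are each Officer, so the next rule applies.
Among Espinoza and Ferreira, alphabetically by surname: Espinoza before Ferreira.
Order: Halvorsen, Mendoza, Yilmaz, Adeyemi, Tran, Nakamura, Espinoza, Ferreira.

Adeyemi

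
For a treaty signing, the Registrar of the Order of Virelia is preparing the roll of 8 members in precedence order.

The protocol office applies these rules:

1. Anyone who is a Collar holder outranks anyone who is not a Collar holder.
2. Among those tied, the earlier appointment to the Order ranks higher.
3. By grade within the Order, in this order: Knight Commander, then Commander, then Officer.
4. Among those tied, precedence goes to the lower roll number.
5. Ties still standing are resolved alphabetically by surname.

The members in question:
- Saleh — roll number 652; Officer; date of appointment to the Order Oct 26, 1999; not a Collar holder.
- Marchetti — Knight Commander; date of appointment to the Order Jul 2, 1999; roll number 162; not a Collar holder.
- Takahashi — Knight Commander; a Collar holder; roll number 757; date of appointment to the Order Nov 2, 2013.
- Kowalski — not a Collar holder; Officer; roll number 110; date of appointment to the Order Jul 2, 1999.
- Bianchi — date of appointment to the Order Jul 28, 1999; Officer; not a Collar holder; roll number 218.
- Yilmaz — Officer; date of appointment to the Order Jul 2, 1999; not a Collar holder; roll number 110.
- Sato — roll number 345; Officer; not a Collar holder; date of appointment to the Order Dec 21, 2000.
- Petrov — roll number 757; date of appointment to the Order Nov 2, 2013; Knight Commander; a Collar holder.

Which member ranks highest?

Petrov

By the first rule: Petrov and Takahashi (both a Collar holder); then Marchetti, Kowalski, Yilmaz, Bianchi, Saleh and Sato (each not a Collar holder).
Petrov and Takahashi both have date of appointment to the Order Nov 2, 2013, so the next rule applies.
Petrov and Takahashi are each Knight Commander, so the next rule applies.
Petrov and Takahashi both have roll number 757, so the next rule applies.
Among Petrov and Takahashi, alphabetically by surname: Petrov before Takahashi.
Among Marchetti, Kowalski, Yilmaz, Bianchi, Saleh and Sato, by date of appointment to the Order (earlier first): Marchetti, Kowalski and Yilmaz (Jul 2, 1999) before Bianchi (Jul 28, 1999) before Saleh (Oct 26, 1999) before Sato (Dec 21, 2000).
Among Marchetti, Kowalski and Yilmaz, by grade within the Order: Marchetti (Knight Commander) before Kowalski and Yilmaz (Officer).
Kowalski and Yilmaz both have roll number 110, so the next rule applies.
Among Kowalski and Yilmaz, alphabetically by surname: Kowalski before Yilmaz.
Order: Petrov, Takahashi, Marchetti, Kowalski, Yilmaz, Bianchi, Saleh, Sato.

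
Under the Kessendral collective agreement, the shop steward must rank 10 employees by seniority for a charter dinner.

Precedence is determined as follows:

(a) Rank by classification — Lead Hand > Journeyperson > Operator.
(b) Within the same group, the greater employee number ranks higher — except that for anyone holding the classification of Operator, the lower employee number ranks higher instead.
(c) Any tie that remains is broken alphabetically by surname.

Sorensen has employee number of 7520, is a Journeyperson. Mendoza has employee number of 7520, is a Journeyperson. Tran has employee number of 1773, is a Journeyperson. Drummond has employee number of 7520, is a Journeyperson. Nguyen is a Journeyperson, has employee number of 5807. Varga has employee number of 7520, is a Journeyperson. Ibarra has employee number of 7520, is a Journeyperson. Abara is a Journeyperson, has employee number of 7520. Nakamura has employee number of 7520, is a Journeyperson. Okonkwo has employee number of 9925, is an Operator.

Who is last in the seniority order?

Okonkwo

By classification: Abara, Drummond, Ibarra, Mendoza, Nakamura, Sorensen, Varga, Nguyen and Tran (Journeyperson); then Okonkwo (Operator).
Among Abara, Drummond, Ibarra, Mendoza, Nakamura, Sorensen, Varga, Nguyen and Tran, by employee number (higher first): Abara, Drummond, Ibarra, Mendoza, Nakamura, Sorensen and Varga (7520) before Nguyen (5807) before Tran (1773).
Among Abara, Drummond, Ibarra, Mendoza, Nakamura, Sorensen and Varga, alphabetically by surname: Abara before Drummond before Ibarra before Mendoza before Nakamura before Sorensen before Varga.
Order: Abara, Drummond, Ibarra, Mendoza, Nakamura, Sorensen, Varga, Nguyen, Tran, Okonkwo.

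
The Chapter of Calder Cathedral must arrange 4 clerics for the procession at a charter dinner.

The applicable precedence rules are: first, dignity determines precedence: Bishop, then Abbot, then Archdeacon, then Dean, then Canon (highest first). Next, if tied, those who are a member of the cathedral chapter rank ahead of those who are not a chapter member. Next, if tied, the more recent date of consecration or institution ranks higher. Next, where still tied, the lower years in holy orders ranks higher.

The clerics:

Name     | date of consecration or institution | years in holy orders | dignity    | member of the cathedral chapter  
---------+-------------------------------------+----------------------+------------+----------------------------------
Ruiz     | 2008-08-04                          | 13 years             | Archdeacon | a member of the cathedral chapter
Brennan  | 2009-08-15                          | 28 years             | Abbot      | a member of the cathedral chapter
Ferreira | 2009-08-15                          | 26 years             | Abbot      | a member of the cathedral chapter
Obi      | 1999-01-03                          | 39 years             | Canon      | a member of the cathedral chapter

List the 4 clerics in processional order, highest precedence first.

Ferreira, Brennan, Ruiz, Obi

By dignity: Ferreira and Brennan (Abbot); then Ruiz (Archdeacon); then Obi (Canon).
Ferreira and Brennan are each a member of the cathedral chapter, so the next rule applies.
Ferreira and Brennan both have date of consecration or institution 2009-08-15, so the next rule applies.
Among Ferreira and Brennan, by years in holy orders (lower first): Ferreira (26 years) before Brennan (28 years).
Full order: Ferreira, Brennan, Ruiz, Obi.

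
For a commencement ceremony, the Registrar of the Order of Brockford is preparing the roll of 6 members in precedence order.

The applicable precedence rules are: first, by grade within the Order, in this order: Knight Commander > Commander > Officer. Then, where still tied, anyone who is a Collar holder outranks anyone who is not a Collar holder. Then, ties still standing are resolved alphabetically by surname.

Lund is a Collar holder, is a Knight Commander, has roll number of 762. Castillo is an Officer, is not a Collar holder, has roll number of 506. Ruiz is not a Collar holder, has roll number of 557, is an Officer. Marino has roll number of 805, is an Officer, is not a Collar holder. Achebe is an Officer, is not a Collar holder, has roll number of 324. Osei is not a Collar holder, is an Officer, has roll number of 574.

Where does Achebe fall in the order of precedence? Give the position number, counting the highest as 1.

By grade within the Order: Lund (Knight Commander); then Achebe, Castillo, Marino, Osei and Ruiz (Officer).
Achebe, Castillo, Marino, Osei and Ruiz are each not a Collar holder, so the next rule applies.
Among Achebe, Castillo, Marino, Osei and Ruiz, alphabetically by surname: Achebe before Castillo before Marino before Osei before Ruiz.
Order: Lund, Achebe, Castillo, Marino, Osei, Ruiz. So position 2.

2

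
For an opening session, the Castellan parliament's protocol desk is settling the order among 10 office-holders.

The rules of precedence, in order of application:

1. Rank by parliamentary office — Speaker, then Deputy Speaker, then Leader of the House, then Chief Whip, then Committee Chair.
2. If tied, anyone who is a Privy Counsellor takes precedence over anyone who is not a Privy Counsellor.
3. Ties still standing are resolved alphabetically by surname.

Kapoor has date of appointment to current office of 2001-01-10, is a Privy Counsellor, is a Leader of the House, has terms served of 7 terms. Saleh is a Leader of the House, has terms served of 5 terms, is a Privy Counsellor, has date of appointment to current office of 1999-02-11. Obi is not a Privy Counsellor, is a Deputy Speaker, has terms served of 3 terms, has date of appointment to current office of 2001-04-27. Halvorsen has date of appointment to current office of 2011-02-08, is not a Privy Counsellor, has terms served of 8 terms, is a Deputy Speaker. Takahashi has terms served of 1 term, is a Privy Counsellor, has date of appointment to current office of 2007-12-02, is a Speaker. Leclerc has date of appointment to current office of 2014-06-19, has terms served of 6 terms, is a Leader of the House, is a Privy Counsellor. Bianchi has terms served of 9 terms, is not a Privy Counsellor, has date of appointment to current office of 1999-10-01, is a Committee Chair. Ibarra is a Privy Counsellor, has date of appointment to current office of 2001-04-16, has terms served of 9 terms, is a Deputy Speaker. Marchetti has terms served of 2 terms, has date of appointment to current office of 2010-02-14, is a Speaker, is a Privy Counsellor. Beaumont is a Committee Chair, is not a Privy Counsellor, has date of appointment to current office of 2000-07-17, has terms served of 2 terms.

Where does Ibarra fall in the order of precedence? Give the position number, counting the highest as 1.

By parliamentary office: Marchetti and Takahashi (Speaker); then Ibarra, Halvorsen and Obi (Deputy Speaker); then Kapoor, Leclerc and Saleh (Leader of the House); then Beaumont and Bianchi (Committee Chair).
Marchetti and Takahashi are each a Privy Counsellor, so the next rule applies.
Among Marchetti and Takahashi, alphabetically by surname: Marchetti before Takahashi.
Among Ibarra, Halvorsen and Obi, a Privy Counsellor before not a Privy Counsellor: Ibarra (a Privy Counsellor) before Halvorsen and Obi (not a Privy Counsellor).
Among Halvorsen and Obi, alphabetically by surname: Halvorsen before Obi.
Kapoor, Leclerc and Saleh are each a Privy Counsellor, so the next rule applies.
Among Kapoor, Leclerc and Saleh, alphabetically by surname: Kapoor before Leclerc before Saleh.
Beaumont and Bianchi are each not a Privy Counsellor, so the next rule applies.
Among Beaumont and Bianchi, alphabetically by surname: Beaumont before Bianchi.
Order: Marchetti, Takahashi, Ibarra, Halvorsen, Obi, Kapoor, Leclerc, Saleh, Beaumont, Bianchi. So position 3.

3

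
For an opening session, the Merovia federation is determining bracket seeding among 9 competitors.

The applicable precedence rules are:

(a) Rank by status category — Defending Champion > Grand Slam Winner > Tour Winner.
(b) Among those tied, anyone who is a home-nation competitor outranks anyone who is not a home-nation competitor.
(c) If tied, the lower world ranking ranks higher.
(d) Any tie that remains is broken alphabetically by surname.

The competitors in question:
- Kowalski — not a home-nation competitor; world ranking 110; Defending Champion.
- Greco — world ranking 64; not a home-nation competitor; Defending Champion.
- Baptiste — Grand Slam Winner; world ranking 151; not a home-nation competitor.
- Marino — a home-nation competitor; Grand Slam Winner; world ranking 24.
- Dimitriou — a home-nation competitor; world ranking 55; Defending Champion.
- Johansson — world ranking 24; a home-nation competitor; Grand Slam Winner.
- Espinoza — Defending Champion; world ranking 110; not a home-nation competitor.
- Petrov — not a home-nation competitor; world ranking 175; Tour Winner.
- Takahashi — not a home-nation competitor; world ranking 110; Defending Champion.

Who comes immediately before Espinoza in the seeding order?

By status category: Dimitriou, Greco, Espinoza, Kowalski and Takahashi (Defending Champion); then Johansson, Marino and Baptiste (Grand Slam Winner); then Petrov (Tour Winner).
Among Dimitriou, Greco, Espinoza, Kowalski and Takahashi, a home-nation competitor before not a home-nation competitor: Dimitriou (a home-nation competitor) before Greco, Espinoza, Kowalski and Takahashi (not a home-nation competitor).
Among Greco, Espinoza, Kowalski and Takahashi, by world ranking (lower first): Greco (64) before Espinoza, Kowalski and Takahashi (110).
Among Espinoza, Kowalski and Takahashi, alphabetically by surname: Espinoza before Kowalski before Takahashi.
Among Johansson, Marino and Baptiste, a home-nation competitor before not a home-nation competitor: Johansson and Marino (a home-nation competitor) before Baptiste (not a home-nation competitor).
Johansson and Marino both have world ranking 24, so the next rule applies.
Among Johansson and Marino, alphabetically by surname: Johansson before Marino.
Order: Dimitriou, Greco, Espinoza, Kowalski, Takahashi, Johansson, Marino, Baptiste, Petrov.

Greco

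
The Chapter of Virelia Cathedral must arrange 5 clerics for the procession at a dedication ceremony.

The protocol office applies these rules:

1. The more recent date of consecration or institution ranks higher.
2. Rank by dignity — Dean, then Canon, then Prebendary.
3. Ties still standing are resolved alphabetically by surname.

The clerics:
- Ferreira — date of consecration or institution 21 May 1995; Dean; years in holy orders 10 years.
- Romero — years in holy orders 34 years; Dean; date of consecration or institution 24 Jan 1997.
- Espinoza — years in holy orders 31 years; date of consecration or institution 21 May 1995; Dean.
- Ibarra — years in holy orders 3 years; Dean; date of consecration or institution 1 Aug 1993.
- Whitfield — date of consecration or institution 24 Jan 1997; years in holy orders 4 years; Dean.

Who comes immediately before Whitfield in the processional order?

Romero

By date of consecration or institution (later first): Romero and Whitfield (both 24 Jan 1997); then Espinoza and Ferreira (both 21 May 1995); then Ibarra (1 Aug 1993).
Romero and Whitfield are each Dean, so the next rule applies.
Among Romero and Whitfield, alphabetically by surname: Romero before Whitfield.
Espinoza and Ferreira are each Dean, so the next rule applies.
Among Espinoza and Ferreira, alphabetically by surname: Espinoza before Ferreira.
Order: Romero, Whitfield, Espinoza, Ferreira, Ibarra.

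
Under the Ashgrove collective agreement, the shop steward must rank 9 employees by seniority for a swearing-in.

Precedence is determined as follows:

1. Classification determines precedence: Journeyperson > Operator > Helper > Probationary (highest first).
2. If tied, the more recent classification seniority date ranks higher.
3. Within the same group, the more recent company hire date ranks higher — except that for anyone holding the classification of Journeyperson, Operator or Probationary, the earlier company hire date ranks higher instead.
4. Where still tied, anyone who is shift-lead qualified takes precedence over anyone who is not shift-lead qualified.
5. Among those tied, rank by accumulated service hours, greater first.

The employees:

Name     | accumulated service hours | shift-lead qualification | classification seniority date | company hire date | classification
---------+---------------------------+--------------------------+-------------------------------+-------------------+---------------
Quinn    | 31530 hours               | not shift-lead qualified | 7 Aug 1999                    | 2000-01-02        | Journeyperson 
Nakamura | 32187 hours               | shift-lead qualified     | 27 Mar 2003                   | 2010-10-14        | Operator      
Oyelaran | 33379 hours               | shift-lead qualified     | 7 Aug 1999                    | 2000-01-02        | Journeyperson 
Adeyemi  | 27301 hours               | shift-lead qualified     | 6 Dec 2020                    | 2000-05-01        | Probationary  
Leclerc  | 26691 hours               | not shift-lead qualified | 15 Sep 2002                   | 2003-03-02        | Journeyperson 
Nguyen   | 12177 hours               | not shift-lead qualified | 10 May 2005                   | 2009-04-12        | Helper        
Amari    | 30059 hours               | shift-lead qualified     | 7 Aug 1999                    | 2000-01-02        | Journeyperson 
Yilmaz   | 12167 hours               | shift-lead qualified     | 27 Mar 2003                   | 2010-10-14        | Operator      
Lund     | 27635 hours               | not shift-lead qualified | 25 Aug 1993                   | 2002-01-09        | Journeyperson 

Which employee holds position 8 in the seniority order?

Nguyen

By classification: Leclerc, Oyelaran, Amari, Quinn and Lund (Journeyperson); then Nakamura and Yilmaz (Operator); then Nguyen (Helper); then Adeyemi (Probationary).
Among Leclerc, Oyelaran, Amari, Quinn and Lund, by classification seniority date (later first): Leclerc (15 Sep 2002) before Oyelaran, Amari and Quinn (7 Aug 1999) before Lund (25 Aug 1993).
Oyelaran, Amari and Quinn all have company hire date 2000-01-02, so the next rule applies.
Among Oyelaran, Amari and Quinn, shift-lead qualified before not shift-lead qualified: Oyelaran and Amari (shift-lead qualified) before Quinn (not shift-lead qualified).
Among Oyelaran and Amari, by accumulated service hours (higher first): Oyelaran (33379 hours) before Amari (30059 hours).
Nakamura and Yilmaz both have classification seniority date 27 Mar 2003, so the next rule applies.
Nakamura and Yilmaz both have company hire date 2010-10-14, so the next rule applies.
Nakamura and Yilmaz are each shift-lead qualified, so the next rule applies.
Among Nakamura and Yilmaz, by accumulated service hours (higher first): Nakamura (32187 hours) before Yilmaz (12167 hours).
Order: Leclerc, Oyelaran, Amari, Quinn, Lund, Nakamura, Yilmaz, Nguyen, Adeyemi.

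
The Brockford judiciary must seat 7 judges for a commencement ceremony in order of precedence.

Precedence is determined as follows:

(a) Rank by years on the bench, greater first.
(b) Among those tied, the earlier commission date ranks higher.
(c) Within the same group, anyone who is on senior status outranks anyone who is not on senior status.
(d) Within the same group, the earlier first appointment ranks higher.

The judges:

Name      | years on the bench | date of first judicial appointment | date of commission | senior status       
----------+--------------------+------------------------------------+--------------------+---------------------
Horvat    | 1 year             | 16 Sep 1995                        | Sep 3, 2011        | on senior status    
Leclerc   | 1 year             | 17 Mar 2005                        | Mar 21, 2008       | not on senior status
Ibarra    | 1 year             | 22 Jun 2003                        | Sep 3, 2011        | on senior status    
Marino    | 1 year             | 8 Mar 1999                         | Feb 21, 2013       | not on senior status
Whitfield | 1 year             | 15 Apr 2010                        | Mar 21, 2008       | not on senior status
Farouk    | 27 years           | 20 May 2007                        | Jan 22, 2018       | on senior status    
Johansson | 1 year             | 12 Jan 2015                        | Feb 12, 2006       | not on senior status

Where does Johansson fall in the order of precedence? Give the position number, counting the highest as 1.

By years on the bench (higher first): Farouk (27 years); then Johansson, Leclerc, Whitfield, Horvat, Ibarra and Marino (each 1 year).
Among Johansson, Leclerc, Whitfield, Horvat, Ibarra and Marino, by date of commission (earlier first): Johansson (Feb 12, 2006) before Leclerc and Whitfield (Mar 21, 2008) before Horvat and Ibarra (Sep 3, 2011) before Marino (Feb 21, 2013).
Leclerc and Whitfield are each not on senior status, so the next rule applies.
Among Leclerc and Whitfield, by date of first judicial appointment (earlier first): Leclerc (17 Mar 2005) before Whitfield (15 Apr 2010).
Horvat and Ibarra are each on senior status, so the next rule applies.
Among Horvat and Ibarra, by date of first judicial appointment (earlier first): Horvat (16 Sep 1995) before Ibarra (22 Jun 2003).
Order: Farouk, Johansson, Leclerc, Whitfield, Horvat, Ibarra, Marino. So position 2.

2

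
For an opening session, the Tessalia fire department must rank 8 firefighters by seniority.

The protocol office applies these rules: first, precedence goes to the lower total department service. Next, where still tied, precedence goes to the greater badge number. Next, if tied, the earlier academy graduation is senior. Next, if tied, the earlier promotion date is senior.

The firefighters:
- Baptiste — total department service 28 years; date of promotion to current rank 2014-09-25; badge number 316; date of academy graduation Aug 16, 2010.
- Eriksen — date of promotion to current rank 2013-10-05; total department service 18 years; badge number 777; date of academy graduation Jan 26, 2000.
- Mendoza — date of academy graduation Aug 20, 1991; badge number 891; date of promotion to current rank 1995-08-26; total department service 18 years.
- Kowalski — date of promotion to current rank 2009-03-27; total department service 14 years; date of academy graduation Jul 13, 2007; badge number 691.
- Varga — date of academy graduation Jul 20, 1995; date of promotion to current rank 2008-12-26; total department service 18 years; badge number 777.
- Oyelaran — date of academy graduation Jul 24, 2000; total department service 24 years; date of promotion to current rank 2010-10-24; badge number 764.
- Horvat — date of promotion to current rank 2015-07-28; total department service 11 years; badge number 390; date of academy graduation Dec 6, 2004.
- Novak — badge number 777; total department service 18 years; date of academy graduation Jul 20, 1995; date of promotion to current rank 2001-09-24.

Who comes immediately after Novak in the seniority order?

Varga

By total department service (lower first): Horvat (11 years); then Kowalski (14 years); then Mendoza, Novak, Varga and Eriksen (each 18 years); then Oyelaran (24 years); then Baptiste (28 years).
Among Mendoza, Novak, Varga and Eriksen, by badge number (higher first): Mendoza (891) before Novak, Varga and Eriksen (777).
Among Novak, Varga and Eriksen, by date of academy graduation (earlier first): Novak and Varga (Jul 20, 1995) before Eriksen (Jan 26, 2000).
Among Novak and Varga, by date of promotion to current rank (earlier first): Novak (2001-09-24) before Varga (2008-12-26).
Order: Horvat, Kowalski, Mendoza, Novak, Varga, Eriksen, Oyelaran, Baptiste.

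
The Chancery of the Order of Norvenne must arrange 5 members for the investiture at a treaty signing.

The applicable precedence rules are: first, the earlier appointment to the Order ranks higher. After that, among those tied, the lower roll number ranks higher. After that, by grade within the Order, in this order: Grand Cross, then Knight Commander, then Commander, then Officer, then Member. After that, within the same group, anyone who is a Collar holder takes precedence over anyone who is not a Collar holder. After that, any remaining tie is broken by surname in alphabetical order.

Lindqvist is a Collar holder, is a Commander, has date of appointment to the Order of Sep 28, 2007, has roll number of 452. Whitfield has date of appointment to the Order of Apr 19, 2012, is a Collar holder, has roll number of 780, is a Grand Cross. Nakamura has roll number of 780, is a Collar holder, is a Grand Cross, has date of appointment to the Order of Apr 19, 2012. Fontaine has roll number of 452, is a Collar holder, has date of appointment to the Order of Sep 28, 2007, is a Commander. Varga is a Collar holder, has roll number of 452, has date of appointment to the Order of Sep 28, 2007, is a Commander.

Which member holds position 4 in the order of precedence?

By date of appointment to the Order (earlier first): Fontaine, Lindqvist and Varga (each Sep 28, 2007); then Nakamura and Whitfield (both Apr 19, 2012).
Fontaine, Lindqvist and Varga all have roll number 452, so the next rule applies.
Fontaine, Lindqvist and Varga are each Commander, so the next rule applies.
Fontaine, Lindqvist and Varga are each a Collar holder, so the next rule applies.
Among Fontaine, Lindqvist and Varga, alphabetically by surname: Fontaine before Lindqvist before Varga.
Nakamura and Whitfield both have roll number 780, so the next rule applies.
Nakamura and Whitfield are each Grand Cross, so the next rule applies.
Nakamura and Whitfield are each a Collar holder, so the next rule applies.
Among Nakamura and Whitfield, alphabetically by surname: Nakamura before Whitfield.
Order: Fontaine, Lindqvist, Varga, Nakamura, Whitfield.

Nakamura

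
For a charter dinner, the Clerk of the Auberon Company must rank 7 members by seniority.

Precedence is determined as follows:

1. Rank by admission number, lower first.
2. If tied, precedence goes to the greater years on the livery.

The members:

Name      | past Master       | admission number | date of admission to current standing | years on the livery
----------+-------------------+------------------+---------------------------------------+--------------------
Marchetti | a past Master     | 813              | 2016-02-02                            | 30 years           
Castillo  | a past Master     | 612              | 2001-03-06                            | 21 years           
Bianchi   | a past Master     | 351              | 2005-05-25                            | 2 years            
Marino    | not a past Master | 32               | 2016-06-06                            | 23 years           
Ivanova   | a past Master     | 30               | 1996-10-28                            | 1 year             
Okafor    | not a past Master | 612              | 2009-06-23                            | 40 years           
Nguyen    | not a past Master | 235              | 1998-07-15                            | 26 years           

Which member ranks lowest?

Marchetti

By admission number (lower first): Ivanova (30); then Marino (32); then Nguyen (235); then Bianchi (351); then Okafor and Castillo (both 612); then Marchetti (813).
Among Okafor and Castillo, by years on the livery (higher first): Okafor (40 years) before Castillo (21 years).
Order: Ivanova, Marino, Nguyen, Bianchi, Okafor, Castillo, Marchetti.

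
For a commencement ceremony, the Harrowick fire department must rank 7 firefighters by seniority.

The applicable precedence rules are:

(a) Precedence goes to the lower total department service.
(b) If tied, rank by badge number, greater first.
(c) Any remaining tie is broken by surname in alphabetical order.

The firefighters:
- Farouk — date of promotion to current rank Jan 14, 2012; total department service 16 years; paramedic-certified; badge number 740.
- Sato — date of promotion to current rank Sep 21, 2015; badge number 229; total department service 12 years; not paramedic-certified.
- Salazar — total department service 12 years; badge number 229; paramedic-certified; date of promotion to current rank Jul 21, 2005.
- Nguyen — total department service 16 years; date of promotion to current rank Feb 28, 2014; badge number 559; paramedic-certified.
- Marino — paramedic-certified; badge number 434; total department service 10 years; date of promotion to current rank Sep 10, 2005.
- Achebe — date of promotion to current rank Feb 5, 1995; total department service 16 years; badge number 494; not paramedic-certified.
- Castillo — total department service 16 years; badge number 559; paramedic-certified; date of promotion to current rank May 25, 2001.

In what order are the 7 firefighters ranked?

Marino, Salazar, Sato, Farouk, Castillo, Nguyen, Achebe

By total department service (lower first): Marino (10 years); then Salazar and Sato (both 12 years); then Farouk, Castillo, Nguyen and Achebe (each 16 years).
Salazar and Sato both have badge number 229, so the next rule applies.
Among Salazar and Sato, alphabetically by surname: Salazar before Sato.
Among Farouk, Castillo, Nguyen and Achebe, by badge number (higher first): Farouk (740) before Castillo and Nguyen (559) before Achebe (494).
Among Castillo and Nguyen, alphabetically by surname: Castillo before Nguyen.
Full order: Marino, Salazar, Sato, Farouk, Castillo, Nguyen, Achebe.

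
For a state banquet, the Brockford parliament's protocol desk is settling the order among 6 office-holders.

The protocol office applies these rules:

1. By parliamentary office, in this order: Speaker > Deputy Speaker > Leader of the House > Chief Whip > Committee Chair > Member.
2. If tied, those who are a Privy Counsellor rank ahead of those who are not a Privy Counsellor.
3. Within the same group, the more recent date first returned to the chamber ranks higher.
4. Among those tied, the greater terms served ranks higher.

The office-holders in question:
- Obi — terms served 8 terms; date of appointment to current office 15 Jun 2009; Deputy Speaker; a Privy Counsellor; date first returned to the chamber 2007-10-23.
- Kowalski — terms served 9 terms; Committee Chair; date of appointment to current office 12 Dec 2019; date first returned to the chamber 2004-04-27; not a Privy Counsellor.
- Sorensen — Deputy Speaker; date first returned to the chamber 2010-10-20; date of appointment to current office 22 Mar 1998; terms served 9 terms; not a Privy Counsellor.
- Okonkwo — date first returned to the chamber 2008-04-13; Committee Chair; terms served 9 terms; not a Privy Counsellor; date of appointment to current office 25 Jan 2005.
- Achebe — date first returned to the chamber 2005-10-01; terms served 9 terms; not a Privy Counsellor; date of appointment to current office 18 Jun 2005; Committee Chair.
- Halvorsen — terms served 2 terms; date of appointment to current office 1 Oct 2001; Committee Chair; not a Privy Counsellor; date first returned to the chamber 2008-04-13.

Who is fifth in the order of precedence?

By parliamentary office: Obi and Sorensen (Deputy Speaker); then Okonkwo, Halvorsen, Achebe and Kowalski (Committee Chair).
Among Obi and Sorensen, a Privy Counsellor before not a Privy Counsellor: Obi (a Privy Counsellor) before Sorensen (not a Privy Counsellor).
Okonkwo, Halvorsen, Achebe and Kowalski are each not a Privy Counsellor, so the next rule applies.
Among Okonkwo, Halvorsen, Achebe and Kowalski, by date first returned to the chamber (later first): Okonkwo and Halvorsen (2008-04-13) before Achebe (2005-10-01) before Kowalski (2004-04-27).
Among Okonkwo and Halvorsen, by terms served (higher first): Okonkwo (9 terms) before Halvorsen (2 terms).
Order: Obi, Sorensen, Okonkwo, Halvorsen, Achebe, Kowalski.

Achebe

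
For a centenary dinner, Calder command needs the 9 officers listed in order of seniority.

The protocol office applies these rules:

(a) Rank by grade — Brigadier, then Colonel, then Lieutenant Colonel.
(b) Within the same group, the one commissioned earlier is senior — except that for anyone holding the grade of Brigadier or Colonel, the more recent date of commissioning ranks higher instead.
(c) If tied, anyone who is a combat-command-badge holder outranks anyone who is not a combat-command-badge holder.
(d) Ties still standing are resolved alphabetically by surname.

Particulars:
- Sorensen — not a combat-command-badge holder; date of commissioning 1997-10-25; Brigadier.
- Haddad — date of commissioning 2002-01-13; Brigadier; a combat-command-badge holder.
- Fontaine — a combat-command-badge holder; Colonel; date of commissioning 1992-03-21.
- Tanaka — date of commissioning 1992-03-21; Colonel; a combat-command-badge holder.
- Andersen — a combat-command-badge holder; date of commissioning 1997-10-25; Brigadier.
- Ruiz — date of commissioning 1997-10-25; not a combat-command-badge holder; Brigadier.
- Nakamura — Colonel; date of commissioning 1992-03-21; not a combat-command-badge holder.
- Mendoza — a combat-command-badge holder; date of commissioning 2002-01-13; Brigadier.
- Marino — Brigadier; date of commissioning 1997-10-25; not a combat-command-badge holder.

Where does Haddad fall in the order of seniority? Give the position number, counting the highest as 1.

By grade: Haddad, Mendoza, Andersen, Marino, Ruiz and Sorensen (Brigadier); then Fontaine, Tanaka and Nakamura (Colonel).
Among Haddad, Mendoza, Andersen, Marino, Ruiz and Sorensen, by date of commissioning (later first) (reversed rule for this group): Haddad and Mendoza (2002-01-13) before Andersen, Marino, Ruiz and Sorensen (1997-10-25).
Haddad and Mendoza are each a combat-command-badge holder, so the next rule applies.
Among Haddad and Mendoza, alphabetically by surname: Haddad before Mendoza.
Among Andersen, Marino, Ruiz and Sorensen, a combat-command-badge holder before not a combat-command-badge holder: Andersen (a combat-command-badge holder) before Marino, Ruiz and Sorensen (not a combat-command-badge holder).
Among Marino, Ruiz and Sorensen, alphabetically by surname: Marino before Ruiz before Sorensen.
Fontaine, Tanaka and Nakamura all have date of commissioning 1992-03-21, so the next rule applies.
Among Fontaine, Tanaka and Nakamura, a combat-command-badge holder before not a combat-command-badge holder: Fontaine and Tanaka (a combat-command-badge holder) before Nakamura (not a combat-command-badge holder).
Among Fontaine and Tanaka, alphabetically by surname: Fontaine before Tanaka.
Order: Haddad, Mendoza, Andersen, Marino, Ruiz, Sorensen, Fontaine, Tanaka, Nakamura. So position 1.

1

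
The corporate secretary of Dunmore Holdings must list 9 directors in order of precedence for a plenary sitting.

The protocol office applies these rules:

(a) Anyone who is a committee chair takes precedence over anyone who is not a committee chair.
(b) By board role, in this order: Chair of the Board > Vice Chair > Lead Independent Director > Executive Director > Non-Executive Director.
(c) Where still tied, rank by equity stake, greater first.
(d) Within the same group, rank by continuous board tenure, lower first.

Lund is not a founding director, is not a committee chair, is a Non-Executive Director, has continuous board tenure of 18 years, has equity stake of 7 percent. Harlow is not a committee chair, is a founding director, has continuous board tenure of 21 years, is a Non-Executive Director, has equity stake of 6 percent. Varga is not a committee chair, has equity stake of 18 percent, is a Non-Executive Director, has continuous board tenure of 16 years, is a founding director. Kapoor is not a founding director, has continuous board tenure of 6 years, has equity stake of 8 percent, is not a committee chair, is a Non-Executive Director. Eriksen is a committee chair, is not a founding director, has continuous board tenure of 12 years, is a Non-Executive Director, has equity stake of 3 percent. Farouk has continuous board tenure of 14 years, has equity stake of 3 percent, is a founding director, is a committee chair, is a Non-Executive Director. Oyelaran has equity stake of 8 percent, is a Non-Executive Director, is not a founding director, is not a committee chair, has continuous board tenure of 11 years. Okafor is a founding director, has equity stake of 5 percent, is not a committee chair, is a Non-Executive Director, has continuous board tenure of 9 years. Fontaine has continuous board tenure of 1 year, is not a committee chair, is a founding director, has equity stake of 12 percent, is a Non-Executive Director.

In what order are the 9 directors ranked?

Eriksen, Farouk, Varga, Fontaine, Kapoor, Oyelaran, Lund, Harlow, Okafor

By the first rule: Eriksen and Farouk (both a committee chair); then Varga, Fontaine, Kapoor, Oyelaran, Lund, Harlow and Okafor (each not a committee chair).
Eriksen and Farouk are each Non-Executive Director, so the next rule applies.
Eriksen and Farouk both have equity stake 3 percent, so the next rule applies.
Among Eriksen and Farouk, by continuous board tenure (lower first): Eriksen (12 years) before Farouk (14 years).
Varga, Fontaine, Kapoor, Oyelaran, Lund, Harlow and Okafor are each Non-Executive Director, so the next rule applies.
Among Varga, Fontaine, Kapoor, Oyelaran, Lund, Harlow and Okafor, by equity stake (higher first): Varga (18 percent) before Fontaine (12 percent) before Kapoor and Oyelaran (8 percent) before Lund (7 percent) before Harlow (6 percent) before Okafor (5 percent).
Among Kapoor and Oyelaran, by continuous board tenure (lower first): Kapoor (6 years) before Oyelaran (11 years).
Full order: Eriksen, Farouk, Varga, Fontaine, Kapoor, Oyelaran, Lund, Harlow, Okafor.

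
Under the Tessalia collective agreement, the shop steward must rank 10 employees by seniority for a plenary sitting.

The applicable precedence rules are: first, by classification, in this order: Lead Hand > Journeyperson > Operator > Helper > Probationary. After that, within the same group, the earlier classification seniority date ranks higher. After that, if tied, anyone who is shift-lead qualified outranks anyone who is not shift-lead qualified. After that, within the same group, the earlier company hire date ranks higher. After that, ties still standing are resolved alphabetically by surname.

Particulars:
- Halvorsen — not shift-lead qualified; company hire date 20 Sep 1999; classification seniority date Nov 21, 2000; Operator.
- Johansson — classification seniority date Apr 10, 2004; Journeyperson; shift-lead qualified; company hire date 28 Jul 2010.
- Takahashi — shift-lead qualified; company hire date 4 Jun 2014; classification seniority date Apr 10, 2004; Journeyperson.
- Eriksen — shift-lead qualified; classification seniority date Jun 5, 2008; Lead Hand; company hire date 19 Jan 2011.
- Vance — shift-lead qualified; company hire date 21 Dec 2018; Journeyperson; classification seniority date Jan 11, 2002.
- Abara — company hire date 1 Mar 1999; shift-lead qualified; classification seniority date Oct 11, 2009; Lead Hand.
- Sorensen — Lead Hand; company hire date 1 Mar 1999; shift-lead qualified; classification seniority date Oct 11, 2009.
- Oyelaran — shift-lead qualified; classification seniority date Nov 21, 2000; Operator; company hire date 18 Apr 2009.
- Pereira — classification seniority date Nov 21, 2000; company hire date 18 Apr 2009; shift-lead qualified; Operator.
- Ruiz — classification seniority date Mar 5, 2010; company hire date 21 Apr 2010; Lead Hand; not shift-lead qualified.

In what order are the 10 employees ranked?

Eriksen, Abara, Sorensen, Ruiz, Vance, Johansson, Takahashi, Oyelaran, Pereira, Halvorsen

By classification: Eriksen, Abara, Sorensen and Ruiz (Lead Hand); then Vance, Johansson and Takahashi (Journeyperson); then Oyelaran, Pereira and Halvorsen (Operator).
Among Eriksen, Abara, Sorensen and Ruiz, by classification seniority date (earlier first): Eriksen (Jun 5, 2008) before Abara and Sorensen (Oct 11, 2009) before Ruiz (Mar 5, 2010).
Abara and Sorensen are each shift-lead qualified, so the next rule applies.
Abara and Sorensen both have company hire date 1 Mar 1999, so the next rule applies.
Among Abara and Sorensen, alphabetically by surname: Abara before Sorensen.
Among Vance, Johansson and Takahashi, by classification seniority date (earlier first): Vance (Jan 11, 2002) before Johansson and Takahashi (Apr 10, 2004).
Johansson and Takahashi are each shift-lead qualified, so the next rule applies.
Among Johansson and Takahashi, by company hire date (earlier first): Johansson (28 Jul 2010) before Takahashi (4 Jun 2014).
Oyelaran, Pereira and Halvorsen all have classification seniority date Nov 21, 2000, so the next rule applies.
Among Oyelaran, Pereira and Halvorsen, shift-lead qualified before not shift-lead qualified: Oyelaran and Pereira (shift-lead qualified) before Halvorsen (not shift-lead qualified).
Oyelaran and Pereira both have company hire date 18 Apr 2009, so the next rule applies.
Among Oyelaran and Pereira, alphabetically by surname: Oyelaran before Pereira.
Full order: Eriksen, Abara, Sorensen, Ruiz, Vance, Johansson, Takahashi, Oyelaran, Pereira, Halvorsen.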